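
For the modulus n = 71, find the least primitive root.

φ(71) = 71 − 1 = 70 = 2 · 5 · 7.
Test candidates g = 2, 3, … against the prime factors q ∈ {2, 5, 7} of φ(71): g is a generator iff g^(70/q) ≢ 1 for every such q.
g = 2: 2^35 ≡ 1 — hits 1, so not a primitive root.
g = 3: 3^35 ≡ 1 — hits 1, so not a primitive root.
g = 4: 4^35 ≡ 1 — hits 1, so not a primitive root.
g = 5: 5^35 ≡ 1 — hits 1, so not a primitive root.
g = 6: 6^35 ≡ 1 — hits 1, so not a primitive root.
g = 7: 7^35 ≡ 70; 7^14 ≡ 54; 7^10 ≡ 45 — none is 1, so 7 is a primitive root.
The smallest primitive root modulo 71 is 7.

7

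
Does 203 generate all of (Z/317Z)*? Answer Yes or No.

No

φ(317) = 317 − 1 = 316 = 2^2 · 79.
203 is a primitive root mod 317 iff 203^(φ(317)/q) ≢ 1 for every prime q | φ(317), i.e. q ∈ {2, 79}.
203^158 ≡ 316 (mod 317)  [q = 2: ≢ 1 ✓]
203^4 ≡ 1 (mod 317)  [q = 79: ≡ 1 ✗]
Since 203^4 ≡ 1, the order of 203 divides 4 < 316, so 203 is not a primitive root.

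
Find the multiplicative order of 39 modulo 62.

5

By Lagrange's theorem, ord_62(39) divides φ(62) = φ(2)·φ(31) = 1·30 = 30 = 2 · 3 · 5.
Divisors of 30: 1, 2, 3, 5, 6, 10, 15, 30.
Check 39^d mod 62 for each divisor in increasing order:
39^1 ≡ 39
39^2 ≡ 33
39^3 ≡ 47
39^5 ≡ 1
Hence ord(39) = 5.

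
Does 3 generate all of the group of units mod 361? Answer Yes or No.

Yes

φ(361) = φ(19^2) = 19·(19−1) = 342 = 2 · 3^2 · 19.
An element g generates (Z/361Z)^× iff g^(342/q) ≢ 1 (mod 361) for each prime q ∈ {2, 3, 19}.
3^171 ≡ 360 (mod 361)  [q = 2: ≢ 1 ✓]
3^114 ≡ 292 (mod 361)  [q = 3: ≢ 1 ✓]
3^18 ≡ 343 (mod 361)  [q = 19: ≢ 1 ✓]
None equal 1, so ord_361(3) = 342: 3 is a primitive root.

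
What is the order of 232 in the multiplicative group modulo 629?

The order of 232 must divide φ(629) = φ(17·37) = (17−1)·(37−1) = 16·36 = 576 = 2^6 · 3^2.
Divisors of 576: 1, 2, 3, 4, 6, 8, 9, 12, 16, 18, 24, 32, 36, 48, 64, 72, 96, 144, 192, 288, 576.
Evaluate successive powers at the divisors of 576:
232^1 ≡ 232
232^2 ≡ 359
232^3 ≡ 260
232^4 ≡ 565
232^6 ≡ 297
232^8 ≡ 322
232^9 ≡ 482
232^12 ≡ 149
232^16 ≡ 528
232^18 ≡ 223
232^24 ≡ 186
232^32 ≡ 137
232^36 ≡ 38
232^48 ≡ 1
So ord_629(232) = 48.

48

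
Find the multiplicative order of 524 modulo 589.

By Lagrange's theorem, ord_589(524) divides φ(589) = φ(19·31) = (19−1)·(31−1) = 18·30 = 540 = 2^2 · 3^3 · 5.
Divisors of 540: 1, 2, 3, 4, 5, 6, 9, 10, 12, 15, 18, 20, 27, 30, 36, 45, 54, 60, 90, 108, 135, 180, 270, 540.
Test each divisor d:
524^1 ≡ 524 (mod 589)
524^2 ≡ 102 (mod 589)
524^3 ≡ 438 (mod 589)
524^4 ≡ 391 (mod 589)
524^5 ≡ 501 (mod 589)
524^6 ≡ 419 (mod 589)
524^9 ≡ 343 (mod 589)
524^10 ≡ 87 (mod 589)
524^12 ≡ 39 (mod 589)
524^15 ≡ 1 (mod 589) ✓
Hence ord(524) = 15.

15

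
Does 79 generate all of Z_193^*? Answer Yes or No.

φ(193) = 193 − 1 = 192 = 2^6 · 3.
It suffices to check that the order of 79 is not a proper divisor of 192: compute 79^(192/q) for q ∈ {2, 3}.
79^96 ≡ 192 (mod 193)  [q = 2: ≢ 1 ✓]
79^64 ≡ 108 (mod 193)  [q = 3: ≢ 1 ✓]
None equal 1, so ord_193(79) = 192: 79 is a primitive root.

Yes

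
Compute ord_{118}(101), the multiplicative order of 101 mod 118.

The order of 101 must divide φ(118) = φ(2)·φ(59) = 1·58 = 58 = 2 · 29.
Divisors of 58: 1, 2, 29, 58.
Compute 101^d (mod 118) for the divisors d until we hit 1:
101^1 ≡ 101 (mod 118)
101^2 ≡ 53 (mod 118)
101^29 ≡ 117 (mod 118)
101^58 ≡ 1 (mod 118) ✓
So ord_118(101) = 58.

58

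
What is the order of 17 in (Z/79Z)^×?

26

By Lagrange's theorem, ord_79(17) divides φ(79) = 79 − 1 = 78 = 2 · 3 · 13.
Divisors of 78: 1, 2, 3, 6, 13, 26, 39, 78.
Evaluate successive powers at the divisors of 78:
17^1 ≡ 17
17^2 ≡ 52
17^3 ≡ 15
17^6 ≡ 67
17^13 ≡ 78
17^26 ≡ 1
Hence ord(17) = 26.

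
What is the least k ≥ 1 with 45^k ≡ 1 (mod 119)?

48

By Lagrange's theorem, ord_119(45) divides φ(119) = φ(7·17) = (7−1)·(17−1) = 6·16 = 96 = 2^5 · 3.
Divisors of 96: 1, 2, 3, 4, 6, 8, 12, 16, 24, 32, 48, 96.
Compute 45^d (mod 119) for the divisors d until we hit 1:
45^1 ≡ 45
45^2 ≡ 2
45^3 ≡ 90
45^4 ≡ 4
45^6 ≡ 8
45^8 ≡ 16
45^12 ≡ 64
45^16 ≡ 18
45^24 ≡ 50
45^32 ≡ 86
45^48 ≡ 1
The smallest such exponent is 48, so the order of 45 is 48.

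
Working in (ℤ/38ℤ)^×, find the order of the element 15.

18

Since 15 ∈ (Z/38Z)^×, its order divides φ(38) = φ(2)·φ(19) = 1·18 = 18 = 2 · 3^2.
Divisors of 18: 1, 2, 3, 6, 9, 18.
Test each divisor d:
15^1 ≡ 15
15^2 ≡ 35
15^3 ≡ 31
15^6 ≡ 11
15^9 ≡ 37
15^18 ≡ 1
Therefore the multiplicative order of 15 modulo 38 is 18.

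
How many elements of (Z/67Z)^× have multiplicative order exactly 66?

20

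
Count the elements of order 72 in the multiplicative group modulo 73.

φ(73) = 73 − 1 = 72 = 2^3 · 3^2.
Since (Z/73Z)^× is cyclic of order 72, the number of elements of order d is φ(d) when d | 72 and 0 otherwise.
72 = 2^3 · 3^2 divides 72, and φ(72) = 24.

24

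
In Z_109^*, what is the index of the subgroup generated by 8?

9

The order of 8 must divide φ(109) = 109 − 1 = 108 = 2^2 · 3^3.
Divisors of 108: 1, 2, 3, 4, 6, 9, 12, 18, 27, 36, 54, 108.
Check 8^d mod 109 for each divisor in increasing order:
8^1 ≡ 8 (mod 109)
8^2 ≡ 64 (mod 109)
8^3 ≡ 76 (mod 109)
8^4 ≡ 63 (mod 109)
8^6 ≡ 108 (mod 109)
8^9 ≡ 33 (mod 109)
8^12 ≡ 1 (mod 109) ✓
So ord_109(8) = 12, hence |⟨8⟩| = 12.
Index = |(Z/109Z)^×| / |⟨8⟩| = 108 / 12 = 9.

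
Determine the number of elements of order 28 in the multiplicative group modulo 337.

φ(337) = 337 − 1 = 336 = 2^4 · 3 · 7.
In a cyclic group of order 336, there are φ(d) elements of order d for each divisor d of 336, and zero for non-divisors.
28 = 2^2 · 7 divides 336, and φ(28) = 12.

12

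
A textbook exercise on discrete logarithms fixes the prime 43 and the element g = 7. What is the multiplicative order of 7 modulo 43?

6

Since 7 ∈ (Z/43Z)^×, its order divides φ(43) = 43 − 1 = 42 = 2 · 3 · 7.
Divisors of 42: 1, 2, 3, 6, 7, 14, 21, 42.
Check 7^d mod 43 for each divisor in increasing order:
7^1 ≡ 7
7^2 ≡ 6
7^3 ≡ 42
7^6 ≡ 1
Therefore the multiplicative order of 7 modulo 43 is 6.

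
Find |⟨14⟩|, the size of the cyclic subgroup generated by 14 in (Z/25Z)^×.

10

The order of 14 must divide φ(25) = φ(5^2) = 5·(5−1) = 20 = 2^2 · 5.
Divisors of 20: 1, 2, 4, 5, 10, 20.
Evaluate successive powers at the divisors of 20:
14^1 ≡ 14
14^2 ≡ 21
14^4 ≡ 16
14^5 ≡ 24
14^10 ≡ 1
The smallest such exponent is 10, so the order of 14 is 10.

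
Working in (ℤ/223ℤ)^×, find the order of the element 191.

74

The order of 191 must divide φ(223) = 223 − 1 = 222 = 2 · 3 · 37.
Divisors of 222: 1, 2, 3, 6, 37, 74, 111, 222.
Check 191^d mod 223 for each divisor in increasing order:
191^1 ≡ 191 (mod 223)
191^2 ≡ 132 (mod 223)
191^3 ≡ 13 (mod 223)
191^6 ≡ 169 (mod 223)
191^37 ≡ 222 (mod 223)
191^74 ≡ 1 (mod 223) ✓
The smallest such exponent is 74, so the order of 191 is 74.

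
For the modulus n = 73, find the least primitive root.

5

φ(73) = 73 − 1 = 72 = 2^3 · 3^2.
g is a primitive root iff g^(72/q) ≢ 1 (mod 73) for each prime q ∈ {2, 3}.
g = 2: 2^36 ≡ 1 — hits 1, so not a primitive root.
g = 3: 3^36 ≡ 1 — hits 1, so not a primitive root.
g = 4: 4^36 ≡ 1 — hits 1, so not a primitive root.
g = 5: 5^36 ≡ 72; 5^24 ≡ 8 — none is 1, so 5 is a primitive root.
Hence the least primitive root of 73 is 5.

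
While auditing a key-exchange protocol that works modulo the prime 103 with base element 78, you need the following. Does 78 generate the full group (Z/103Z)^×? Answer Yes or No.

Yes

φ(103) = 103 − 1 = 102 = 2 · 3 · 17.
Test 78^(102/q) mod 103 for each prime factor q of 102:
78^51 ≡ 102 (mod 103)  [q = 2: ≢ 1 ✓]
78^34 ≡ 46 (mod 103)  [q = 3: ≢ 1 ✓]
78^6 ≡ 34 (mod 103)  [q = 17: ≢ 1 ✓]
None equal 1, so ord_103(78) = 102: 78 is a primitive root.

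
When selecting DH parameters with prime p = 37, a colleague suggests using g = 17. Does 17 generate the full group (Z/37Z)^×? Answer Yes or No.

φ(37) = 37 − 1 = 36 = 2^2 · 3^2.
An element g generates (Z/37Z)^× iff g^(36/q) ≢ 1 (mod 37) for each prime q ∈ {2, 3}.
17^18 ≡ 36 (mod 37)  [q = 2: ≢ 1 ✓]
17^12 ≡ 26 (mod 37)  [q = 3: ≢ 1 ✓]
All checks pass, so 17 has order 36 and is a primitive root modulo 37.

Yes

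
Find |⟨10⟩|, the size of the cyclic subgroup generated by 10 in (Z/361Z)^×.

The order of 10 must divide φ(361) = φ(19^2) = 19·(19−1) = 342 = 2 · 3^2 · 19.
Divisors of 342: 1, 2, 3, 6, 9, 18, 19, 38, 57, 114, 171, 342.
Test each divisor d:
10^1 ≡ 10 (mod 361)
10^2 ≡ 100 (mod 361)
10^3 ≡ 278 (mod 361)
10^6 ≡ 30 (mod 361)
10^9 ≡ 37 (mod 361)
10^18 ≡ 286 (mod 361)
10^19 ≡ 333 (mod 361)
10^38 ≡ 62 (mod 361)
10^57 ≡ 69 (mod 361)
10^114 ≡ 68 (mod 361)
10^171 ≡ 360 (mod 361)
10^342 ≡ 1 (mod 361) ✓
The smallest such exponent is 342, so the order of 10 is 342.

342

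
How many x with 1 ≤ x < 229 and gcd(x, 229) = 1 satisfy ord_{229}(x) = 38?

18

φ(229) = 229 − 1 = 228 = 2^2 · 3 · 19.
In a cyclic group of order 228, there are φ(d) elements of order d for each divisor d of 228, and zero for non-divisors.
38 = 2 · 19 divides 228, and φ(38) = 18.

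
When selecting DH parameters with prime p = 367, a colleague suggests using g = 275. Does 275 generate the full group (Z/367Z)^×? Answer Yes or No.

Yes

φ(367) = 367 − 1 = 366 = 2 · 3 · 61.
Test 275^(366/q) mod 367 for each prime factor q of 366:
275^183 ≡ 366 (mod 367)  [q = 2: ≢ 1 ✓]
275^122 ≡ 283 (mod 367)  [q = 3: ≢ 1 ✓]
275^6 ≡ 56 (mod 367)  [q = 61: ≢ 1 ✓]
Every test exponent gives a nontrivial residue, hence 275 generates the full group.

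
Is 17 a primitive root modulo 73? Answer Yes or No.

φ(73) = 73 − 1 = 72 = 2^3 · 3^2.
It suffices to check that the order of 17 is not a proper divisor of 72: compute 17^(72/q) for q ∈ {2, 3}.
17^36 ≡ 72 (mod 73)  [q = 2: ≢ 1 ✓]
17^24 ≡ 1 (mod 73)  [q = 3: ≡ 1 ✗]
Since 17^24 ≡ 1, the order of 17 divides 24 < 72, so 17 is not a primitive root.

No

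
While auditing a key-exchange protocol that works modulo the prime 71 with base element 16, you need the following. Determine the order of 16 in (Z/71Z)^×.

35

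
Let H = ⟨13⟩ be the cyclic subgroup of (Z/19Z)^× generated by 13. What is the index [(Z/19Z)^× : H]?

By Lagrange's theorem, ord_19(13) divides φ(19) = 19 − 1 = 18 = 2 · 3^2.
Divisors of 18: 1, 2, 3, 6, 9, 18.
Compute 13^d (mod 19) for the divisors d until we hit 1:
13^1 ≡ 13
13^2 ≡ 17
13^3 ≡ 12
13^6 ≡ 11
13^9 ≡ 18
13^18 ≡ 1
So ord_19(13) = 18, hence |⟨13⟩| = 18.
Index = |(Z/19Z)^×| / |⟨13⟩| = 18 / 18 = 1.

1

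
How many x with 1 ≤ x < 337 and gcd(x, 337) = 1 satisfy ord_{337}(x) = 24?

φ(337) = 337 − 1 = 336 = 2^4 · 3 · 7.
(Z/337Z)^× is cyclic (|G| = 336); a cyclic group of order m has exactly φ(d) elements of each order d | m, and none otherwise.
24 = 2^3 · 3 divides 336, and φ(24) = 8.

8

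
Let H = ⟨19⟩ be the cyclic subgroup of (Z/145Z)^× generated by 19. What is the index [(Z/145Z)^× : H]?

ord(19) | φ(145) = φ(5·29) = (5−1)·(29−1) = 4·28 = 112 = 2^4 · 7.
Divisors of 112: 1, 2, 4, 7, 8, 14, 16, 28, 56, 112.
Evaluate successive powers at the divisors of 112:
19^1 ≡ 19 (mod 145)
19^2 ≡ 71 (mod 145)
19^4 ≡ 111 (mod 145)
19^7 ≡ 99 (mod 145)
19^8 ≡ 141 (mod 145)
19^14 ≡ 86 (mod 145)
19^16 ≡ 16 (mod 145)
19^28 ≡ 1 (mod 145) ✓
So ord_145(19) = 28, hence |⟨19⟩| = 28.
[(Z/145Z)^× : ⟨19⟩] = 112/28 = 4.

4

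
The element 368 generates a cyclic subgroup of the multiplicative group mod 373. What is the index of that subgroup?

1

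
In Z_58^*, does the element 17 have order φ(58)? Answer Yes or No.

φ(58) = φ(2)·φ(29) = 1·28 = 28 = 2^2 · 7.
An element g generates (Z/58Z)^× iff g^(28/q) ≢ 1 (mod 58) for each prime q ∈ {2, 7}.
17^14 ≡ 57 (mod 58)  [q = 2: ≢ 1 ✓]
17^4 ≡ 1 (mod 58)  [q = 7: ≡ 1 ✗]
17^4 ≡ 1 shows ord(17) | 4, strictly less than φ(58); not a primitive root.

No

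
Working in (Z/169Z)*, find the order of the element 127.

ord(127) | φ(169) = φ(13^2) = 13·(13−1) = 156 = 2^2 · 3 · 13.
Divisors of 156: 1, 2, 3, 4, 6, 12, 13, 26, 39, 52, 78, 156.
Check 127^d mod 169 for each divisor in increasing order:
127^1 ≡ 127 (mod 169)
127^2 ≡ 74 (mod 169)
127^3 ≡ 103 (mod 169)
127^4 ≡ 68 (mod 169)
127^6 ≡ 131 (mod 169)
127^12 ≡ 92 (mod 169)
127^13 ≡ 23 (mod 169)
127^26 ≡ 22 (mod 169)
127^39 ≡ 168 (mod 169)
127^52 ≡ 146 (mod 169)
127^78 ≡ 1 (mod 169) ✓
The smallest such exponent is 78, so the order of 127 is 78.

78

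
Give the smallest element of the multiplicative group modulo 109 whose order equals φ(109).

6

φ(109) = 109 − 1 = 108 = 2^2 · 3^3.
g is a primitive root iff g^(108/q) ≢ 1 (mod 109) for each prime q ∈ {2, 3}.
g = 2: 2^54 ≡ 108; 2^36 ≡ 1 — hits 1, so not a primitive root.
g = 3: 3^54 ≡ 1 — hits 1, so not a primitive root.
g = 4: 4^54 ≡ 1 — hits 1, so not a primitive root.
g = 5: 5^54 ≡ 1 — hits 1, so not a primitive root.
g = 6: 6^54 ≡ 108; 6^36 ≡ 63 — none is 1, so 6 is a primitive root.
So 6 is the smallest generator of (Z/109Z)^×.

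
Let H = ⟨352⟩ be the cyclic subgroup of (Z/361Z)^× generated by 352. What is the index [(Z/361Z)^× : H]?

1

The order of 352 must divide φ(361) = φ(19^2) = 19·(19−1) = 342 = 2 · 3^2 · 19.
Divisors of 342: 1, 2, 3, 6, 9, 18, 19, 38, 57, 114, 171, 342.
Test each divisor d:
352^1 ≡ 352 (mod 361)
352^2 ≡ 81 (mod 361)
352^3 ≡ 354 (mod 361)
352^6 ≡ 49 (mod 361)
352^9 ≡ 18 (mod 361)
352^18 ≡ 324 (mod 361)
352^19 ≡ 333 (mod 361)
352^38 ≡ 62 (mod 361)
352^57 ≡ 69 (mod 361)
352^114 ≡ 68 (mod 361)
352^171 ≡ 360 (mod 361)
352^342 ≡ 1 (mod 361) ✓
Thus |⟨352⟩| = ord(352) = 342.
Index = |(Z/361Z)^×| / |⟨352⟩| = 342 / 342 = 1.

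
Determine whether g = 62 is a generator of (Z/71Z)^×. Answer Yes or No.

Yes

φ(71) = 71 − 1 = 70 = 2 · 5 · 7.
62 is a primitive root mod 71 iff 62^(φ(71)/q) ≢ 1 for every prime q | φ(71), i.e. q ∈ {2, 5, 7}.
62^35 ≡ 70 (mod 71)  [q = 2: ≢ 1 ✓]
62^14 ≡ 5 (mod 71)  [q = 5: ≢ 1 ✓]
62^10 ≡ 32 (mod 71)  [q = 7: ≢ 1 ✓]
All checks pass, so 62 has order 70 and is a primitive root modulo 71.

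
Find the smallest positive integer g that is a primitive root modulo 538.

3

φ(538) = φ(2)·φ(269) = 1·268 = 268 = 2^2 · 67.
Test candidates g = 2, 3, … against the prime factors q ∈ {2, 67} of φ(538): g is a generator iff g^(268/q) ≢ 1 for every such q.
g = 2: gcd(2, 538) = 2 > 1, not a unit — skip.
g = 3: 3^134 ≡ 537; 3^4 ≡ 81 — none is 1, so 3 is a primitive root.
Hence the least primitive root of 538 is 3.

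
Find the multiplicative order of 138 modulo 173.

ord(138) | φ(173) = 173 − 1 = 172 = 2^2 · 43.
Divisors of 172: 1, 2, 4, 43, 86, 172.
Evaluate successive powers at the divisors of 172:
138^1 ≡ 138
138^2 ≡ 14
138^4 ≡ 23
138^43 ≡ 1
The smallest such exponent is 43, so the order of 138 is 43.

43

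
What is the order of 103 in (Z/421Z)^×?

The order of 103 must divide φ(421) = 421 − 1 = 420 = 2^2 · 3 · 5 · 7.
Divisors of 420: 1, 2, 3, 4, 5, 6, 7, 10, 12, 14, 15, 20, 21, 28, 30, 35, 42, 60, 70, 84, 105, 140, 210, 420.
Evaluate successive powers at the divisors of 420:
103^1 ≡ 103
103^2 ≡ 84
103^3 ≡ 232
103^4 ≡ 320
103^5 ≡ 122
103^6 ≡ 357
103^7 ≡ 144
103^10 ≡ 149
103^12 ≡ 307
103^14 ≡ 107
103^15 ≡ 75
103^20 ≡ 309
103^21 ≡ 252
103^28 ≡ 82
103^30 ≡ 152
103^35 ≡ 20
103^42 ≡ 354
103^60 ≡ 370
103^70 ≡ 400
103^84 ≡ 279
103^105 ≡ 1
Hence ord(103) = 105.

105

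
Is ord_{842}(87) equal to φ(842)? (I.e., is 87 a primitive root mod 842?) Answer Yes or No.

φ(842) = φ(2)·φ(421) = 1·420 = 420 = 2^2 · 3 · 5 · 7.
An element g generates (Z/842Z)^× iff g^(420/q) ≢ 1 (mod 842) for each prime q ∈ {2, 3, 5, 7}.
87^210 ≡ 841 (mod 842)  [q = 2: ≢ 1 ✓]
87^140 ≡ 441 (mod 842)  [q = 3: ≢ 1 ✓]
87^84 ≡ 673 (mod 842)  [q = 5: ≢ 1 ✓]
87^60 ≡ 247 (mod 842)  [q = 7: ≢ 1 ✓]
None equal 1, so ord_842(87) = 420: 87 is a primitive root.

Yes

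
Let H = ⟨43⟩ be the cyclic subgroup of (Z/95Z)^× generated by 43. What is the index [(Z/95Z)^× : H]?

ord(43) | φ(95) = φ(5·19) = (5−1)·(19−1) = 4·18 = 72 = 2^3 · 3^2.
Divisors of 72: 1, 2, 3, 4, 6, 8, 9, 12, 18, 24, 36, 72.
Check 43^d mod 95 for each divisor in increasing order:
43^1 ≡ 43 (mod 95)
43^2 ≡ 44 (mod 95)
43^3 ≡ 87 (mod 95)
43^4 ≡ 36 (mod 95)
43^6 ≡ 64 (mod 95)
43^8 ≡ 61 (mod 95)
43^9 ≡ 58 (mod 95)
43^12 ≡ 11 (mod 95)
43^18 ≡ 39 (mod 95)
43^24 ≡ 26 (mod 95)
43^36 ≡ 1 (mod 95) ✓
So ord_95(43) = 36, hence |⟨43⟩| = 36.
The index is φ(95) / ord(43) = 72 / 36 = 2.

2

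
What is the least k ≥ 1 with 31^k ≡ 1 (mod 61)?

60

ord(31) | φ(61) = 61 − 1 = 60 = 2^2 · 3 · 5.
Divisors of 60: 1, 2, 3, 4, 5, 6, 10, 12, 15, 20, 30, 60.
Check 31^d mod 61 for each divisor in increasing order:
31^1 ≡ 31 (mod 61)
31^2 ≡ 46 (mod 61)
31^3 ≡ 23 (mod 61)
31^4 ≡ 42 (mod 61)
31^5 ≡ 21 (mod 61)
31^6 ≡ 41 (mod 61)
31^10 ≡ 14 (mod 61)
31^12 ≡ 34 (mod 61)
31^15 ≡ 50 (mod 61)
31^20 ≡ 13 (mod 61)
31^30 ≡ 60 (mod 61)
31^60 ≡ 1 (mod 61) ✓
The smallest such exponent is 60, so the order of 31 is 60.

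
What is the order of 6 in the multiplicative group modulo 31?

The order of 6 must divide φ(31) = 31 − 1 = 30 = 2 · 3 · 5.
Divisors of 30: 1, 2, 3, 5, 6, 10, 15, 30.
Test each divisor d:
6^1 ≡ 6 (mod 31)
6^2 ≡ 5 (mod 31)
6^3 ≡ 30 (mod 31)
6^5 ≡ 26 (mod 31)
6^6 ≡ 1 (mod 31) ✓
So ord_31(6) = 6.

6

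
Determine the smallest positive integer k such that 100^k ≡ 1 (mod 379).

189

Since 100 ∈ (Z/379Z)^×, its order divides φ(379) = 379 − 1 = 378 = 2 · 3^3 · 7.
Divisors of 378: 1, 2, 3, 6, 7, 9, 14, 18, 21, 27, 42, 54, 63, 126, 189, 378.
Check 100^d mod 379 for each divisor in increasing order:
100^1 ≡ 100
100^2 ≡ 146
100^3 ≡ 198
100^6 ≡ 167
100^7 ≡ 24
100^9 ≡ 93
100^14 ≡ 197
100^18 ≡ 311
100^21 ≡ 180
100^27 ≡ 119
100^42 ≡ 185
100^54 ≡ 138
100^63 ≡ 327
100^126 ≡ 51
100^189 ≡ 1
The smallest such exponent is 189, so the order of 100 is 189.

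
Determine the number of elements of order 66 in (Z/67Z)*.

φ(67) = 67 − 1 = 66 = 2 · 3 · 11.
(Z/67Z)^× is cyclic (|G| = 66); a cyclic group of order m has exactly φ(d) elements of each order d | m, and none otherwise.
66 = 2 · 3 · 11 divides 66, and φ(66) = 20.

20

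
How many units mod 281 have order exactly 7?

φ(281) = 281 − 1 = 280 = 2^3 · 5 · 7.
(Z/281Z)^× is cyclic (|G| = 280); a cyclic group of order m has exactly φ(d) elements of each order d | m, and none otherwise.
7 | 280, and φ(7) = 7 − 1 = 6.

6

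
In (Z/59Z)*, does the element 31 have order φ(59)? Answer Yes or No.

φ(59) = 59 − 1 = 58 = 2 · 29.
Test 31^(58/q) mod 59 for each prime factor q of 58:
31^29 ≡ 58 (mod 59)  [q = 2: ≢ 1 ✓]
31^2 ≡ 17 (mod 59)  [q = 29: ≢ 1 ✓]
None equal 1, so ord_59(31) = 58: 31 is a primitive root.

Yes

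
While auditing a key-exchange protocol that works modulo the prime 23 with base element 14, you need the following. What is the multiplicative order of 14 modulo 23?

22

Since 14 ∈ (Z/23Z)^×, its order divides φ(23) = 23 − 1 = 22 = 2 · 11.
Divisors of 22: 1, 2, 11, 22.
Check 14^d mod 23 for each divisor in increasing order:
14^1 ≡ 14 (mod 23)
14^2 ≡ 12 (mod 23)
14^11 ≡ 22 (mod 23)
14^22 ≡ 1 (mod 23) ✓
Hence ord(14) = 22.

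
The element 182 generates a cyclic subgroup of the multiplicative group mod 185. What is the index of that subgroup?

4

By Lagrange's theorem, ord_185(182) divides φ(185) = φ(5·37) = (5−1)·(37−1) = 4·36 = 144 = 2^4 · 3^2.
Divisors of 144: 1, 2, 3, 4, 6, 8, 9, 12, 16, 18, 24, 36, 48, 72, 144.
Compute 182^d (mod 185) for the divisors d until we hit 1:
182^1 ≡ 182 (mod 185)
182^2 ≡ 9 (mod 185)
182^3 ≡ 158 (mod 185)
182^4 ≡ 81 (mod 185)
182^6 ≡ 174 (mod 185)
182^8 ≡ 86 (mod 185)
182^9 ≡ 112 (mod 185)
182^12 ≡ 121 (mod 185)
182^16 ≡ 181 (mod 185)
182^18 ≡ 149 (mod 185)
182^24 ≡ 26 (mod 185)
182^36 ≡ 1 (mod 185) ✓
So ord_185(182) = 36, hence |⟨182⟩| = 36.
The index is φ(185) / ord(182) = 144 / 36 = 4.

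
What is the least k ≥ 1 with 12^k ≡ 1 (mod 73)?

The order of 12 must divide φ(73) = 73 − 1 = 72 = 2^3 · 3^2.
Divisors of 72: 1, 2, 3, 4, 6, 8, 9, 12, 18, 24, 36, 72.
Compute 12^d (mod 73) for the divisors d until we hit 1:
12^1 ≡ 12 (mod 73)
12^2 ≡ 71 (mod 73)
12^3 ≡ 49 (mod 73)
12^4 ≡ 4 (mod 73)
12^6 ≡ 65 (mod 73)
12^8 ≡ 16 (mod 73)
12^9 ≡ 46 (mod 73)
12^12 ≡ 64 (mod 73)
12^18 ≡ 72 (mod 73)
12^24 ≡ 8 (mod 73)
12^36 ≡ 1 (mod 73) ✓
The smallest such exponent is 36, so the order of 12 is 36.

36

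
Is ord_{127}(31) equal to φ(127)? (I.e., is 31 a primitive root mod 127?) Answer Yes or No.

φ(127) = 127 − 1 = 126 = 2 · 3^2 · 7.
An element g generates (Z/127Z)^× iff g^(126/q) ≢ 1 (mod 127) for each prime q ∈ {2, 3, 7}.
31^63 ≡ 1 (mod 127)  [q = 2: ≡ 1 ✗]
31^42 ≡ 107 (mod 127)  [q = 3: ≢ 1 ✓]
31^18 ≡ 2 (mod 127)  [q = 7: ≢ 1 ✓]
The check at q = 2 fails, so 31 generates a proper subgroup.

No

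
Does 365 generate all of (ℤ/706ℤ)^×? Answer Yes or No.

Yes

φ(706) = φ(2)·φ(353) = 1·352 = 352 = 2^5 · 11.
An element g generates (Z/706Z)^× iff g^(352/q) ≢ 1 (mod 706) for each prime q ∈ {2, 11}.
365^176 ≡ 705 (mod 706)  [q = 2: ≢ 1 ✓]
365^32 ≡ 411 (mod 706)  [q = 11: ≢ 1 ✓]
All checks pass, so 365 has order 352 and is a primitive root modulo 706.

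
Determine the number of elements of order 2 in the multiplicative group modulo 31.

1

φ(31) = 31 − 1 = 30 = 2 · 3 · 5.
(Z/31Z)^× is cyclic (|G| = 30); a cyclic group of order m has exactly φ(d) elements of each order d | m, and none otherwise.
2 | 30, and φ(2) = 2 − 1 = 1.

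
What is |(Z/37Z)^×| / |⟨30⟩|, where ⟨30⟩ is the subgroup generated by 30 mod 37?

ord(30) | φ(37) = 37 − 1 = 36 = 2^2 · 3^2.
Divisors of 36: 1, 2, 3, 4, 6, 9, 12, 18, 36.
Compute 30^d (mod 37) for the divisors d until we hit 1:
30^1 ≡ 30 (mod 37)
30^2 ≡ 12 (mod 37)
30^3 ≡ 27 (mod 37)
30^4 ≡ 33 (mod 37)
30^6 ≡ 26 (mod 37)
30^9 ≡ 36 (mod 37)
30^12 ≡ 10 (mod 37)
30^18 ≡ 1 (mod 37) ✓
Thus |⟨30⟩| = ord(30) = 18.
The index is φ(37) / ord(30) = 36 / 18 = 2.

2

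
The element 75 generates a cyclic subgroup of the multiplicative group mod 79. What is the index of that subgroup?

1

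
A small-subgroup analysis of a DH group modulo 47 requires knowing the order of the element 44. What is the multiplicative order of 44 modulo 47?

Since 44 ∈ (Z/47Z)^×, its order divides φ(47) = 47 − 1 = 46 = 2 · 23.
Divisors of 46: 1, 2, 23, 46.
Compute 44^d (mod 47) for the divisors d until we hit 1:
44^1 ≡ 44
44^2 ≡ 9
44^23 ≡ 46
44^46 ≡ 1
So ord_47(44) = 46.

46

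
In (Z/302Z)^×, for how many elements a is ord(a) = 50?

φ(302) = φ(2)·φ(151) = 1·150 = 150 = 2 · 3 · 5^2.
In a cyclic group of order 150, there are φ(d) elements of order d for each divisor d of 150, and zero for non-divisors.
50 = 2 · 5^2 divides 150, and φ(50) = 20.

20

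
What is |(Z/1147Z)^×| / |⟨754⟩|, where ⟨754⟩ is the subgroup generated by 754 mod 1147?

The order of 754 must divide φ(1147) = φ(31·37) = (31−1)·(37−1) = 30·36 = 1080 = 2^3 · 3^3 · 5.
Divisors of 1080: 1, 2, 3, 4, 5, 6, 8, 9, 10, 12, 15, 18, 20, 24, 27, 30, 36, 40, 45, 54, 60, 72, 90, 108, 120, 135, 180, 216, 270, 360, 540, 1080.
Check 754^d mod 1147 for each divisor in increasing order:
754^1 ≡ 754 (mod 1147)
754^2 ≡ 751 (mod 1147)
754^3 ≡ 783 (mod 1147)
754^4 ≡ 824 (mod 1147)
754^5 ≡ 769 (mod 1147)
754^6 ≡ 591 (mod 1147)
754^8 ≡ 1099 (mod 1147)
754^9 ≡ 512 (mod 1147)
754^10 ≡ 656 (mod 1147)
754^12 ≡ 593 (mod 1147)
754^15 ≡ 931 (mod 1147)
754^18 ≡ 628 (mod 1147)
754^20 ≡ 211 (mod 1147)
754^24 ≡ 667 (mod 1147)
754^27 ≡ 376 (mod 1147)
754^30 ≡ 776 (mod 1147)
754^36 ≡ 963 (mod 1147)
754^40 ≡ 935 (mod 1147)
754^45 ≡ 993 (mod 1147)
754^54 ≡ 295 (mod 1147)
754^60 ≡ 1 (mod 1147) ✓
Thus |⟨754⟩| = ord(754) = 60.
The index is φ(1147) / ord(754) = 1080 / 60 = 18.

18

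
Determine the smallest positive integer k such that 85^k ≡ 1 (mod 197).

By Lagrange's theorem, ord_197(85) divides φ(197) = 197 − 1 = 196 = 2^2 · 7^2.
Divisors of 196: 1, 2, 4, 7, 14, 28, 49, 98, 196.
Compute 85^d (mod 197) for the divisors d until we hit 1:
85^1 ≡ 85
85^2 ≡ 133
85^4 ≡ 156
85^7 ≡ 36
85^14 ≡ 114
85^28 ≡ 191
85^49 ≡ 1
The smallest such exponent is 49, so the order of 85 is 49.

49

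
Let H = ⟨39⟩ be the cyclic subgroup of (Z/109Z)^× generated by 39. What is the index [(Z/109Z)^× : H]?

1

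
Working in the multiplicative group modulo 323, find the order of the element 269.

144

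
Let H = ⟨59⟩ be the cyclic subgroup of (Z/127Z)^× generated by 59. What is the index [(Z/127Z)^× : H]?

By Lagrange's theorem, ord_127(59) divides φ(127) = 127 − 1 = 126 = 2 · 3^2 · 7.
Divisors of 126: 1, 2, 3, 6, 7, 9, 14, 18, 21, 42, 63, 126.
Evaluate successive powers at the divisors of 126:
59^1 ≡ 59
59^2 ≡ 52
59^3 ≡ 20
59^6 ≡ 19
59^7 ≡ 105
59^9 ≡ 126
59^14 ≡ 103
59^18 ≡ 1
Thus |⟨59⟩| = ord(59) = 18.
Index = |(Z/127Z)^×| / |⟨59⟩| = 126 / 18 = 7.

7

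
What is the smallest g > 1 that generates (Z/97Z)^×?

5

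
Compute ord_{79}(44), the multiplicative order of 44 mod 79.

39

The order of 44 must divide φ(79) = 79 − 1 = 78 = 2 · 3 · 13.
Divisors of 78: 1, 2, 3, 6, 13, 26, 39, 78.
Test each divisor d:
44^1 ≡ 44
44^2 ≡ 40
44^3 ≡ 22
44^6 ≡ 10
44^13 ≡ 55
44^26 ≡ 23
44^39 ≡ 1
Therefore the multiplicative order of 44 modulo 79 is 39.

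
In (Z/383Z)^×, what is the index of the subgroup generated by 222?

1

The order of 222 must divide φ(383) = 383 − 1 = 382 = 2 · 191.
Divisors of 382: 1, 2, 191, 382.
Check 222^d mod 383 for each divisor in increasing order:
222^1 ≡ 222 (mod 383)
222^2 ≡ 260 (mod 383)
222^191 ≡ 382 (mod 383)
222^382 ≡ 1 (mod 383) ✓
So ord_383(222) = 382, hence |⟨222⟩| = 382.
The index is φ(383) / ord(222) = 382 / 382 = 1.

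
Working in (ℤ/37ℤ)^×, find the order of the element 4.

18

Since 4 ∈ (Z/37Z)^×, its order divides φ(37) = 37 − 1 = 36 = 2^2 · 3^2.
Divisors of 36: 1, 2, 3, 4, 6, 9, 12, 18, 36.
Evaluate successive powers at the divisors of 36:
4^1 ≡ 4
4^2 ≡ 16
4^3 ≡ 27
4^4 ≡ 34
4^6 ≡ 26
4^9 ≡ 36
4^12 ≡ 10
4^18 ≡ 1
Hence ord(4) = 18.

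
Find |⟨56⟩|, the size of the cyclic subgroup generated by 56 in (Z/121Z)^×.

11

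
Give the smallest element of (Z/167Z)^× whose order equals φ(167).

φ(167) = 167 − 1 = 166 = 2 · 83.
Test candidates g = 2, 3, … against the prime factors q ∈ {2, 83} of φ(167): g is a generator iff g^(166/q) ≢ 1 for every such q.
g = 2: 2^83 ≡ 1 — hits 1, so not a primitive root.
g = 3: 3^83 ≡ 1 — hits 1, so not a primitive root.
g = 4: 4^83 ≡ 1 — hits 1, so not a primitive root.
g = 5: 5^83 ≡ 166; 5^2 ≡ 25 — none is 1, so 5 is a primitive root.
Hence the least primitive root of 167 is 5.

5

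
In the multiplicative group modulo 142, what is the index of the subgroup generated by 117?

7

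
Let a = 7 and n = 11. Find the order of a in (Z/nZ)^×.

ord(7) | φ(11) = 11 − 1 = 10 = 2 · 5.
Divisors of 10: 1, 2, 5, 10.
Check 7^d mod 11 for each divisor in increasing order:
7^1 ≡ 7 (mod 11)
7^2 ≡ 5 (mod 11)
7^5 ≡ 10 (mod 11)
7^10 ≡ 1 (mod 11) ✓
So ord_11(7) = 10.

10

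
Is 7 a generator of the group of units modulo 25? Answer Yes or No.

φ(25) = φ(5^2) = 5·(5−1) = 20 = 2^2 · 5.
7 is a primitive root mod 25 iff 7^(φ(25)/q) ≢ 1 for every prime q | φ(25), i.e. q ∈ {2, 5}.
7^10 ≡ 24 (mod 25)  [q = 2: ≢ 1 ✓]
7^4 ≡ 1 (mod 25)  [q = 5: ≡ 1 ✗]
The check at q = 5 fails, so 7 generates a proper subgroup.

No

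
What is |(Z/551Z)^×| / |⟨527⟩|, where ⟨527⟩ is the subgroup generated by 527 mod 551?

The order of 527 must divide φ(551) = φ(19·29) = (19−1)·(29−1) = 18·28 = 504 = 2^3 · 3^2 · 7.
Divisors of 504: 1, 2, 3, 4, 6, 7, 8, 9, 12, 14, 18, 21, 24, 28, 36, 42, 56, 63, 72, 84, 126, 168, 252, 504.
Evaluate successive powers at the divisors of 504:
527^1 ≡ 527 (mod 551)
527^2 ≡ 25 (mod 551)
527^3 ≡ 502 (mod 551)
527^4 ≡ 74 (mod 551)
527^6 ≡ 197 (mod 551)
527^7 ≡ 231 (mod 551)
527^8 ≡ 517 (mod 551)
527^9 ≡ 265 (mod 551)
527^12 ≡ 239 (mod 551)
527^14 ≡ 465 (mod 551)
527^18 ≡ 248 (mod 551)
527^21 ≡ 521 (mod 551)
527^24 ≡ 368 (mod 551)
527^28 ≡ 233 (mod 551)
527^36 ≡ 343 (mod 551)
527^42 ≡ 349 (mod 551)
527^56 ≡ 291 (mod 551)
527^63 ≡ 550 (mod 551)
527^72 ≡ 286 (mod 551)
527^84 ≡ 30 (mod 551)
527^126 ≡ 1 (mod 551) ✓
Thus |⟨527⟩| = ord(527) = 126.
[(Z/551Z)^× : ⟨527⟩] = 504/126 = 4.

4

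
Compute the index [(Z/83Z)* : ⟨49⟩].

2

By Lagrange's theorem, ord_83(49) divides φ(83) = 83 − 1 = 82 = 2 · 41.
Divisors of 82: 1, 2, 41, 82.
Check 49^d mod 83 for each divisor in increasing order:
49^1 ≡ 49 (mod 83)
49^2 ≡ 77 (mod 83)
49^41 ≡ 1 (mod 83) ✓
Thus |⟨49⟩| = ord(49) = 41.
Index = |(Z/83Z)^×| / |⟨49⟩| = 82 / 41 = 2.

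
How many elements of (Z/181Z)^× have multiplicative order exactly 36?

φ(181) = 181 − 1 = 180 = 2^2 · 3^2 · 5.
Since (Z/181Z)^× is cyclic of order 180, the number of elements of order d is φ(d) when d | 180 and 0 otherwise.
36 = 2^2 · 3^2 divides 180, and φ(36) = 12.

12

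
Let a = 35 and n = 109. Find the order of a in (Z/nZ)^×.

By Lagrange's theorem, ord_109(35) divides φ(109) = 109 − 1 = 108 = 2^2 · 3^3.
Divisors of 108: 1, 2, 3, 4, 6, 9, 12, 18, 27, 36, 54, 108.
Evaluate successive powers at the divisors of 108:
35^1 ≡ 35 (mod 109)
35^2 ≡ 26 (mod 109)
35^3 ≡ 38 (mod 109)
35^4 ≡ 22 (mod 109)
35^6 ≡ 27 (mod 109)
35^9 ≡ 45 (mod 109)
35^12 ≡ 75 (mod 109)
35^18 ≡ 63 (mod 109)
35^27 ≡ 1 (mod 109) ✓
Hence ord(35) = 27.

27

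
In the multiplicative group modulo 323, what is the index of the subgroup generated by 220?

The order of 220 must divide φ(323) = φ(17·19) = (17−1)·(19−1) = 16·18 = 288 = 2^5 · 3^2.
Divisors of 288: 1, 2, 3, 4, 6, 8, 9, 12, 16, 18, 24, 32, 36, 48, 72, 96, 144, 288.
Check 220^d mod 323 for each divisor in increasing order:
220^1 ≡ 220 (mod 323)
220^2 ≡ 273 (mod 323)
220^3 ≡ 305 (mod 323)
220^4 ≡ 239 (mod 323)
220^6 ≡ 1 (mod 323) ✓
Thus |⟨220⟩| = ord(220) = 6.
[(Z/323Z)^× : ⟨220⟩] = 288/6 = 48.

48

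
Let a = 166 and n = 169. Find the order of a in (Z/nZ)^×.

78

By Lagrange's theorem, ord_169(166) divides φ(169) = φ(13^2) = 13·(13−1) = 156 = 2^2 · 3 · 13.
Divisors of 156: 1, 2, 3, 4, 6, 12, 13, 26, 39, 52, 78, 156.
Test each divisor d:
166^1 ≡ 166
166^2 ≡ 9
166^3 ≡ 142
166^4 ≡ 81
166^6 ≡ 53
166^12 ≡ 105
166^13 ≡ 23
166^26 ≡ 22
166^39 ≡ 168
166^52 ≡ 146
166^78 ≡ 1
So ord_169(166) = 78.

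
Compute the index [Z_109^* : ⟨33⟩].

27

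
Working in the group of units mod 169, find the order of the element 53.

ord(53) | φ(169) = φ(13^2) = 13·(13−1) = 156 = 2^2 · 3 · 13.
Divisors of 156: 1, 2, 3, 4, 6, 12, 13, 26, 39, 52, 78, 156.
Test each divisor d:
53^1 ≡ 53
53^2 ≡ 105
53^3 ≡ 157
53^4 ≡ 40
53^6 ≡ 144
53^12 ≡ 118
53^13 ≡ 1
Therefore the multiplicative order of 53 modulo 169 is 13.

13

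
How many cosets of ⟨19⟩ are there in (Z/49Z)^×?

7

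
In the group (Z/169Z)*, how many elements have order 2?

1

φ(169) = φ(13^2) = 13·(13−1) = 156 = 2^2 · 3 · 13.
(Z/169Z)^× is cyclic (|G| = 156); a cyclic group of order m has exactly φ(d) elements of each order d | m, and none otherwise.
2 | 156, and φ(2) = 2 − 1 = 1.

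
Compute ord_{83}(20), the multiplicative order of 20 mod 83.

The order of 20 must divide φ(83) = 83 − 1 = 82 = 2 · 41.
Divisors of 82: 1, 2, 41, 82.
Evaluate successive powers at the divisors of 82:
20^1 ≡ 20 (mod 83)
20^2 ≡ 68 (mod 83)
20^41 ≡ 82 (mod 83)
20^82 ≡ 1 (mod 83) ✓
Therefore the multiplicative order of 20 modulo 83 is 82.

82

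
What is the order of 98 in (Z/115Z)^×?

The order of 98 must divide φ(115) = φ(5·23) = (5−1)·(23−1) = 4·22 = 88 = 2^3 · 11.
Divisors of 88: 1, 2, 4, 8, 11, 22, 44, 88.
Test each divisor d:
98^1 ≡ 98 (mod 115)
98^2 ≡ 59 (mod 115)
98^4 ≡ 31 (mod 115)
98^8 ≡ 41 (mod 115)
98^11 ≡ 47 (mod 115)
98^22 ≡ 24 (mod 115)
98^44 ≡ 1 (mod 115) ✓
The smallest such exponent is 44, so the order of 98 is 44.

44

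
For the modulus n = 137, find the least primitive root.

3

φ(137) = 137 − 1 = 136 = 2^3 · 17.
g is a primitive root iff g^(136/q) ≢ 1 (mod 137) for each prime q ∈ {2, 17}.
g = 2: 2^68 ≡ 1 — hits 1, so not a primitive root.
g = 3: 3^68 ≡ 136; 3^8 ≡ 122 — none is 1, so 3 is a primitive root.
So 3 is the smallest generator of (Z/137Z)^×.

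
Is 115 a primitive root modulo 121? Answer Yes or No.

φ(121) = φ(11^2) = 11·(11−1) = 110 = 2 · 5 · 11.
115 is a primitive root mod 121 iff 115^(φ(121)/q) ≢ 1 for every prime q | φ(121), i.e. q ∈ {2, 5, 11}.
115^55 ≡ 1 (mod 121)  [q = 2: ≡ 1 ✗]
115^22 ≡ 3 (mod 121)  [q = 5: ≢ 1 ✓]
115^10 ≡ 56 (mod 121)  [q = 11: ≢ 1 ✓]
115^55 ≡ 1 shows ord(115) | 55, strictly less than φ(121); not a primitive root.

No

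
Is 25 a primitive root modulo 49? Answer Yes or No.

φ(49) = φ(7^2) = 7·(7−1) = 42 = 2 · 3 · 7.
It suffices to check that the order of 25 is not a proper divisor of 42: compute 25^(42/q) for q ∈ {2, 3, 7}.
25^21 ≡ 1 (mod 49)  [q = 2: ≡ 1 ✗]
25^14 ≡ 30 (mod 49)  [q = 3: ≢ 1 ✓]
25^6 ≡ 36 (mod 49)  [q = 7: ≢ 1 ✓]
The check at q = 2 fails, so 25 generates a proper subgroup.

No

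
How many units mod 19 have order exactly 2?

1

φ(19) = 19 − 1 = 18 = 2 · 3^2.
In a cyclic group of order 18, there are φ(d) elements of order d for each divisor d of 18, and zero for non-divisors.
2 | 18, and φ(2) = 2 − 1 = 1.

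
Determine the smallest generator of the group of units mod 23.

φ(23) = 23 − 1 = 22 = 2 · 11.
g is a primitive root iff g^(22/q) ≢ 1 (mod 23) for each prime q ∈ {2, 11}.
g = 2: 2^11 ≡ 1 — hits 1, so not a primitive root.
g = 3: 3^11 ≡ 1 — hits 1, so not a primitive root.
g = 4: 4^11 ≡ 1 — hits 1, so not a primitive root.
g = 5: 5^11 ≡ 22; 5^2 ≡ 2 — none is 1, so 5 is a primitive root.
The smallest primitive root modulo 23 is 5.

5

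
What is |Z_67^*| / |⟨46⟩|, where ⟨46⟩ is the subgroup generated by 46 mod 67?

By Lagrange's theorem, ord_67(46) divides φ(67) = 67 − 1 = 66 = 2 · 3 · 11.
Divisors of 66: 1, 2, 3, 6, 11, 22, 33, 66.
Check 46^d mod 67 for each divisor in increasing order:
46^1 ≡ 46
46^2 ≡ 39
46^3 ≡ 52
46^6 ≡ 24
46^11 ≡ 30
46^22 ≡ 29
46^33 ≡ 66
46^66 ≡ 1
So ord_67(46) = 66, hence |⟨46⟩| = 66.
[(Z/67Z)^× : ⟨46⟩] = 66/66 = 1.

1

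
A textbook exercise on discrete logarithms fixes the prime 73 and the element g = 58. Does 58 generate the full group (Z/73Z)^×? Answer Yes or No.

Yes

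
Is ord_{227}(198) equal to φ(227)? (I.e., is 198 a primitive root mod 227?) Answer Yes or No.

φ(227) = 227 − 1 = 226 = 2 · 113.
198 is a primitive root mod 227 iff 198^(φ(227)/q) ≢ 1 for every prime q | φ(227), i.e. q ∈ {2, 113}.
198^113 ≡ 226 (mod 227)  [q = 2: ≢ 1 ✓]
198^2 ≡ 160 (mod 227)  [q = 113: ≢ 1 ✓]
Every test exponent gives a nontrivial residue, hence 198 generates the full group.

Yes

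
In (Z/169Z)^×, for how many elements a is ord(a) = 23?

0

φ(169) = φ(13^2) = 13·(13−1) = 156 = 2^2 · 3 · 13.
(Z/169Z)^× is cyclic (|G| = 156); a cyclic group of order m has exactly φ(d) elements of each order d | m, and none otherwise.
Since 23 ∤ 156, the count is 0.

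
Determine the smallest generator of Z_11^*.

2

φ(11) = 11 − 1 = 10 = 2 · 5.
g is a primitive root iff g^(10/q) ≢ 1 (mod 11) for each prime q ∈ {2, 5}.
g = 2: 2^5 ≡ 10; 2^2 ≡ 4 — none is 1, so 2 is a primitive root.
The smallest primitive root modulo 11 is 2.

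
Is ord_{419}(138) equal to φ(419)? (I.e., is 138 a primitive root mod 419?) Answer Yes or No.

Yes

φ(419) = 419 − 1 = 418 = 2 · 11 · 19.
138 is a primitive root mod 419 iff 138^(φ(419)/q) ≢ 1 for every prime q | φ(419), i.e. q ∈ {2, 11, 19}.
138^209 ≡ 418 (mod 419)  [q = 2: ≢ 1 ✓]
138^38 ≡ 59 (mod 419)  [q = 11: ≢ 1 ✓]
138^22 ≡ 114 (mod 419)  [q = 19: ≢ 1 ✓]
Every test exponent gives a nontrivial residue, hence 138 generates the full group.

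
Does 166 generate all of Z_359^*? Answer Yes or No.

φ(359) = 359 − 1 = 358 = 2 · 179.
An element g generates (Z/359Z)^× iff g^(358/q) ≢ 1 (mod 359) for each prime q ∈ {2, 179}.
166^179 ≡ 358 (mod 359)  [q = 2: ≢ 1 ✓]
166^2 ≡ 272 (mod 359)  [q = 179: ≢ 1 ✓]
All checks pass, so 166 has order 358 and is a primitive root modulo 359.

Yes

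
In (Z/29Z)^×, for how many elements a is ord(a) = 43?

0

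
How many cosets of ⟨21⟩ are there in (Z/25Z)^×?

4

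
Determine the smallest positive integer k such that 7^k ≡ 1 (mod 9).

3

By Lagrange's theorem, ord_9(7) divides φ(9) = φ(3^2) = 3·(3−1) = 6 = 2 · 3.
Divisors of 6: 1, 2, 3, 6.
Evaluate successive powers at the divisors of 6:
7^1 ≡ 7
7^2 ≡ 4
7^3 ≡ 1
The smallest such exponent is 3, so the order of 7 is 3.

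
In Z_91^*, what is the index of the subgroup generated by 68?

12

The order of 68 must divide φ(91) = φ(7·13) = (7−1)·(13−1) = 6·12 = 72 = 2^3 · 3^2.
Divisors of 72: 1, 2, 3, 4, 6, 8, 9, 12, 18, 24, 36, 72.
Check 68^d mod 91 for each divisor in increasing order:
68^1 ≡ 68 (mod 91)
68^2 ≡ 74 (mod 91)
68^3 ≡ 27 (mod 91)
68^4 ≡ 16 (mod 91)
68^6 ≡ 1 (mod 91) ✓
The order of 68 is 6, so the subgroup it generates has 6 elements.
[(Z/91Z)^× : ⟨68⟩] = 72/6 = 12.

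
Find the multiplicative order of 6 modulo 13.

12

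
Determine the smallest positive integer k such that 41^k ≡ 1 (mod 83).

41

Since 41 ∈ (Z/83Z)^×, its order divides φ(83) = 83 − 1 = 82 = 2 · 41.
Divisors of 82: 1, 2, 41, 82.
Evaluate successive powers at the divisors of 82:
41^1 ≡ 41 (mod 83)
41^2 ≡ 21 (mod 83)
41^41 ≡ 1 (mod 83) ✓
Therefore the multiplicative order of 41 modulo 83 is 41.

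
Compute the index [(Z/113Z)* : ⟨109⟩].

The order of 109 must divide φ(113) = 113 − 1 = 112 = 2^4 · 7.
Divisors of 112: 1, 2, 4, 7, 8, 14, 16, 28, 56, 112.
Evaluate successive powers at the divisors of 112:
109^1 ≡ 109 (mod 113)
109^2 ≡ 16 (mod 113)
109^4 ≡ 30 (mod 113)
109^7 ≡ 1 (mod 113) ✓
Thus |⟨109⟩| = ord(109) = 7.
The index is φ(113) / ord(109) = 112 / 7 = 16.

16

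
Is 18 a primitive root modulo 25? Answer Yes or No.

φ(25) = φ(5^2) = 5·(5−1) = 20 = 2^2 · 5.
18 is a primitive root mod 25 iff 18^(φ(25)/q) ≢ 1 for every prime q | φ(25), i.e. q ∈ {2, 5}.
18^10 ≡ 24 (mod 25)  [q = 2: ≢ 1 ✓]
18^4 ≡ 1 (mod 25)  [q = 5: ≡ 1 ✗]
Since 18^4 ≡ 1, the order of 18 divides 4 < 20, so 18 is not a primitive root.

No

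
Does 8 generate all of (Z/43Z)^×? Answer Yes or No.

No

φ(43) = 43 − 1 = 42 = 2 · 3 · 7.
8 is a primitive root mod 43 iff 8^(φ(43)/q) ≢ 1 for every prime q | φ(43), i.e. q ∈ {2, 3, 7}.
8^21 ≡ 42 (mod 43)  [q = 2: ≢ 1 ✓]
8^14 ≡ 1 (mod 43)  [q = 3: ≡ 1 ✗]
8^6 ≡ 16 (mod 43)  [q = 7: ≢ 1 ✓]
The check at q = 3 fails, so 8 generates a proper subgroup.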